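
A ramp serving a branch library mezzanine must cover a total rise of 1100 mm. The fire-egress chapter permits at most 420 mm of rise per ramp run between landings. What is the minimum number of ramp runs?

1100 / 420 = 2.62, so 3 ramp runs are needed.

3 runs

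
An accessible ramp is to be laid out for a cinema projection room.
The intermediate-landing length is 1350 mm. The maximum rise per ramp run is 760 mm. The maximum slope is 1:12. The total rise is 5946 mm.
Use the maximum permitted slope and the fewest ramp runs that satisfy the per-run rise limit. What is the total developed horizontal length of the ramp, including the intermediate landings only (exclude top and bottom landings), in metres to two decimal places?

80.80 m

At most 760 each: 5946/760 = 7.82, giving 8 ramp runs. That means 7 intermediate landings.
Ramp run (horizontal) at 1:12: 5946 × 12 = 71352 mm.
7 intermediate landings contribute 7 × 1350 = 9450 mm.
Total developed length = 71352 + 9450 = 80802 mm.
= 80.80 m.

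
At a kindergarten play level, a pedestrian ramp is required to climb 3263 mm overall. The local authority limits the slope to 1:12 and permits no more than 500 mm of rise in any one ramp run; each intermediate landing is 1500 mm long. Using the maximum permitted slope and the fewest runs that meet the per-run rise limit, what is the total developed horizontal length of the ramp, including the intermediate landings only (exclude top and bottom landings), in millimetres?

48156 mm

⌈3263/500⌉ = 7 ramp runs. That means 6 intermediate landings.
Ramp run (horizontal) at 1:12: 3263 × 12 = 39156 mm.
Intermediate landings: 6 × 1500 = 9000 mm.
Total developed length = 39156 + 9000 = 48156 mm.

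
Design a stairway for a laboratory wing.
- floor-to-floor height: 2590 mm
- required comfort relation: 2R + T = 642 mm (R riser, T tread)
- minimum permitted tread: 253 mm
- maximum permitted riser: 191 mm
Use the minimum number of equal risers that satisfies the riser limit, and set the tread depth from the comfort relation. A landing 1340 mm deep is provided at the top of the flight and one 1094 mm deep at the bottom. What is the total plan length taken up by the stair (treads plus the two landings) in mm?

⌈2590/191⌉ = 14 risers.
R = 2590 ÷ 14 = 185 mm.
From 2R + T = 642: T = 642 − 370 = 272 mm.
Treads = 14 − 1 = 13; going = 13 × 272 = 3536 mm.
Add landings: 3536 + 1340 + 1094 = 5970 mm.

5970 mm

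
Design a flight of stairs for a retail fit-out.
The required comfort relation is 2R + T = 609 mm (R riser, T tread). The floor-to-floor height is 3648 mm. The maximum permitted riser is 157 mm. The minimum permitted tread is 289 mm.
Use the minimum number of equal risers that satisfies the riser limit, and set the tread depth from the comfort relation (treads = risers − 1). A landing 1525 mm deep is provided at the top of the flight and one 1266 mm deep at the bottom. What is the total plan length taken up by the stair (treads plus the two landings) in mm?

9806 mm

⌈3648/157⌉ = 24 risers.
R = 3648 ÷ 24 = 152 mm.
Tread T = 609 − 2 × 152 = 305 mm (≥ 289 mm).
24 risers give 23 treads; going = 23 × 305 = 7015 mm.
Enclosure = 7015 + 1525 + 1266 = 9806 mm.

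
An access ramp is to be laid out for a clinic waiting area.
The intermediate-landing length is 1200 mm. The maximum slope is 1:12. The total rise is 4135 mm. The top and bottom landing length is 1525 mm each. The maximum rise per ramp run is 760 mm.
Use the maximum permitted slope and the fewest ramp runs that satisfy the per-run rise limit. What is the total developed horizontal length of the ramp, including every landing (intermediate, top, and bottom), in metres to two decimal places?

At most 760 each: 4135/760 = 5.44, giving 6 ramp runs. That means 5 intermediate landings.
Ramp run (horizontal) at 1:12: 4135 × 12 = 49620 mm.
Intermediate landings: 5 × 1200 = 6000 mm.
Top and bottom landings: 2 × 1525 = 3050 mm.
Total = 49620 + 6000 + 3050 = 58670 mm.
= 58.67 m.

58.67 m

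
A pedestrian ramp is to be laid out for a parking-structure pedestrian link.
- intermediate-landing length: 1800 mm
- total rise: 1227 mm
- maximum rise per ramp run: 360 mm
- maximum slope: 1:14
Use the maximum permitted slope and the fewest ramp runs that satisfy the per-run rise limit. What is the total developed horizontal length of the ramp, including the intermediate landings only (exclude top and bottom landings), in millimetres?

1227 / 360 = 3.408 → round up to 4 ramp runs. That means 3 intermediate landings.
Horizontal run for 1227 mm of rise at 1:14 is 1227 × 14 = 17178 mm.
3 intermediate landings contribute 3 × 1800 = 5400 mm.
Total developed length = 17178 + 5400 = 22578 mm.

22578 mm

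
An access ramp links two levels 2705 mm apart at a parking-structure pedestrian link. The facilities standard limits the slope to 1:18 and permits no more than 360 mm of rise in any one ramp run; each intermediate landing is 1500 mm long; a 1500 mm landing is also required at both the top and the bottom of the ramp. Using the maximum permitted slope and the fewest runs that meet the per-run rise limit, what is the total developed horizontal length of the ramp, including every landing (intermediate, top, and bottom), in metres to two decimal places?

At most 360 each: 2705/360 = 7.51, giving 8 ramp runs. That means 7 intermediate landings.
Horizontal run for 2705 mm of rise at 1:18 is 2705 × 18 = 48690 mm.
Intermediate landings: 7 × 1500 = 10500 mm.
Top and bottom landings: 2 × 1500 = 3000 mm.
Total = 48690 + 10500 + 3000 = 62190 mm.
= 62.19 m.

62.19 m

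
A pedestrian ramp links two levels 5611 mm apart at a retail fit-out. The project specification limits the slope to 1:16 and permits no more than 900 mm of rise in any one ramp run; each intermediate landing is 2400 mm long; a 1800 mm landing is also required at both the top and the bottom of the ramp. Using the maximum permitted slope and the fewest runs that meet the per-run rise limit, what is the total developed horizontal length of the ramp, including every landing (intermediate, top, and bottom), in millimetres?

107776 mm

At most 900 each: 5611/900 = 6.23, giving 7 ramp runs. That means 6 intermediate landings.
Ramp run (horizontal) at 1:16: 5611 × 16 = 89776 mm.
6 intermediate landings contribute 6 × 2400 = 14400 mm.
Top and bottom landings: 2 × 1800 = 3600 mm.
Total = 89776 + 14400 + 3600 = 107776 mm.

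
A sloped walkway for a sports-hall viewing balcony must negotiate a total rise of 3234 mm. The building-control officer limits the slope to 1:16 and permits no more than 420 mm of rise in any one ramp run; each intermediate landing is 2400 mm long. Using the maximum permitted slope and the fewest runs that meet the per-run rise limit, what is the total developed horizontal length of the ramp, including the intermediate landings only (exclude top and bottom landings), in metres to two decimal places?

⌈3234/420⌉ = 8 ramp runs. That means 7 intermediate landings.
Horizontal run for 3234 mm of rise at 1:16 is 3234 × 16 = 51744 mm.
7 intermediate landings contribute 7 × 2400 = 16800 mm.
Developed length = 51744 + 16800 = 68544 mm.
= 68.54 m.

68.54 m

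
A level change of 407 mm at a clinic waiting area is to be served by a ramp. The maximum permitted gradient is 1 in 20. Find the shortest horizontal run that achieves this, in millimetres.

8140 mm

Run = rise × 20 = 407 × 20 = 8140 mm.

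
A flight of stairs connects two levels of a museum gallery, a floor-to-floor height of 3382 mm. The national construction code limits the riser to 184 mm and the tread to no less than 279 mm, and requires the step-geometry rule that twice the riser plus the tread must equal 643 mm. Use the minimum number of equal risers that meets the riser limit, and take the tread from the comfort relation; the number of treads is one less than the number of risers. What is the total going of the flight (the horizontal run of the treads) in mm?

5166 mm

⌈3382/184⌉ = 19 risers.
R = 3382 ÷ 19 = 178 mm.
Tread T = 643 − 2 × 178 = 287 mm (≥ 279 mm).
19 risers give 18 treads; going = 18 × 287 = 5166 mm.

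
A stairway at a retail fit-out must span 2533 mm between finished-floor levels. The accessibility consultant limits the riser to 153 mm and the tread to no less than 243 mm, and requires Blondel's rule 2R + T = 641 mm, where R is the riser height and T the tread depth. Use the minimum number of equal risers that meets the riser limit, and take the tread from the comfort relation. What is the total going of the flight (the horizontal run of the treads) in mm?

At most 153 each: 2533/153 = 16.56, giving 17 risers.
Each riser is 2533/17 = 149 mm (≤ 153 mm).
From 2R + T = 641: T = 641 − 298 = 343 mm.
Treads = 17 − 1 = 16; going = 16 × 343 = 5488 mm.

5488 mm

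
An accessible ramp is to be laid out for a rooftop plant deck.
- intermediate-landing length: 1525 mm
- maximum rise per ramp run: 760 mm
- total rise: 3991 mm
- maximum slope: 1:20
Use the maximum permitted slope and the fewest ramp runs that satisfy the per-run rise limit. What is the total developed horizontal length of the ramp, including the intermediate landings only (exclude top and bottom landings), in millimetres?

⌈3991/760⌉ = 6 ramp runs. That means 5 intermediate landings.
Horizontal run for 3991 mm of rise at 1:20 is 3991 × 20 = 79820 mm.
Intermediate landings: 5 × 1525 = 7625 mm.
Total developed length = 79820 + 7625 = 87445 mm.

87445 mm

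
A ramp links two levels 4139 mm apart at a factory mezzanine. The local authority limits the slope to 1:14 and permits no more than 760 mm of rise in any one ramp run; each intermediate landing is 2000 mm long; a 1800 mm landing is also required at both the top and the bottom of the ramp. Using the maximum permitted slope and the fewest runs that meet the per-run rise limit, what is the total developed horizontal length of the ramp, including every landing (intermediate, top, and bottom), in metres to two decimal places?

4139 / 760 = 5.446 → round up to 6 ramp runs. That means 5 intermediate landings.
Horizontal run for 4139 mm of rise at 1:14 is 4139 × 14 = 57946 mm.
Intermediate landings: 5 × 2000 = 10000 mm.
Top and bottom landings: 2 × 1800 = 3600 mm.
Total = 57946 + 10000 + 3600 = 71546 mm.
= 71.55 m.

71.55 m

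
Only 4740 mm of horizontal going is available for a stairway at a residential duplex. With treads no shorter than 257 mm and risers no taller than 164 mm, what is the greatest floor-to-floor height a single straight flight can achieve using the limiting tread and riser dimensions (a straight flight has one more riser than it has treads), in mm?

3116 mm

Treads that fit: ⌊4740 / 257⌋ = 18.
Risers = treads + 1 = 19.
Maximum height = 19 × 164 = 3116 mm.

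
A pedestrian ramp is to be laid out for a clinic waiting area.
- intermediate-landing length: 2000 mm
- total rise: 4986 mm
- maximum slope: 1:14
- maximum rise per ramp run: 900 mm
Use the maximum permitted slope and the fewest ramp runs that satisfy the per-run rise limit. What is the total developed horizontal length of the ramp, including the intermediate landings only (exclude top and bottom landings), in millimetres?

79804 mm

At most 900 each: 4986/900 = 5.54, giving 6 ramp runs. That means 5 intermediate landings.
Ramp run (horizontal) at 1:14: 4986 × 14 = 69804 mm.
Intermediate landings: 5 × 2000 = 10000 mm.
Total developed length = 69804 + 10000 = 79804 mm.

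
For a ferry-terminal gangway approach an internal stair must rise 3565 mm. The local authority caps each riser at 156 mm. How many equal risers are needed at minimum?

23 risers

At most 156 each: 3565/156 = 22.85, giving 23 risers.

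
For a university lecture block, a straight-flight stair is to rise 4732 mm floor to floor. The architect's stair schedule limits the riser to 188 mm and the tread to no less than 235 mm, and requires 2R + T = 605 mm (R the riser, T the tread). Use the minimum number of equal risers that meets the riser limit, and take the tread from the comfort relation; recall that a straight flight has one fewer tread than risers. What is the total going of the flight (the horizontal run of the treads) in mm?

4732 / 188 = 25.170 → round up to 26 risers.
R = 4732 ÷ 26 = 182 mm.
Tread T = 605 − 2 × 182 = 241 mm (≥ 235 mm).
26 risers give 25 treads; going = 25 × 241 = 6025 mm.

6025 mm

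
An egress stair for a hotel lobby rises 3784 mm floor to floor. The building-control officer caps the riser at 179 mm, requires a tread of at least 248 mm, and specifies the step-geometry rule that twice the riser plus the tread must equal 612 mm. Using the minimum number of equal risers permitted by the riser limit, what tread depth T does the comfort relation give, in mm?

At most 179 each: 3784/179 = 21.14, giving 22 risers.
Each riser is 3784/22 = 172 mm (≤ 179 mm).
T = 612 − 2·172 = 268 mm, which satisfies the 248 mm minimum.

268 mm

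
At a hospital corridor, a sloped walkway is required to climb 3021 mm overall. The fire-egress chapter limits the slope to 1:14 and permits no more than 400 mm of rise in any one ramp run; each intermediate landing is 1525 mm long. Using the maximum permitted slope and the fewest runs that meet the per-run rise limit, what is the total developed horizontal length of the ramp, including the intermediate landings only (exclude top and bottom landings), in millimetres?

52969 mm

3021 / 400 = 7.553 → round up to 8 ramp runs. That means 7 intermediate landings.
Horizontal run for 3021 mm of rise at 1:14 is 3021 × 14 = 42294 mm.
Intermediate landings: 7 × 1525 = 10675 mm.
Total developed length = 42294 + 10675 = 52969 mm.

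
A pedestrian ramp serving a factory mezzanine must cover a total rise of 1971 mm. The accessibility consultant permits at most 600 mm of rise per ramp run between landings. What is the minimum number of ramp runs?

4 runs

⌈1971/600⌉ = 4 ramp runs.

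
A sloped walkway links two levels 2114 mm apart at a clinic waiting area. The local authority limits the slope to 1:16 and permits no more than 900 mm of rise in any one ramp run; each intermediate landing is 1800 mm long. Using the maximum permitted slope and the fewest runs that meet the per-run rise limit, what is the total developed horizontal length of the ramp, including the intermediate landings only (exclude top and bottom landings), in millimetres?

37424 mm

2114 / 900 = 2.349 → round up to 3 ramp runs. That means 2 intermediate landings.
Horizontal run for 2114 mm of rise at 1:16 is 2114 × 16 = 33824 mm.
Intermediate landings: 2 × 1800 = 3600 mm.
Total developed length = 33824 + 3600 = 37424 mm.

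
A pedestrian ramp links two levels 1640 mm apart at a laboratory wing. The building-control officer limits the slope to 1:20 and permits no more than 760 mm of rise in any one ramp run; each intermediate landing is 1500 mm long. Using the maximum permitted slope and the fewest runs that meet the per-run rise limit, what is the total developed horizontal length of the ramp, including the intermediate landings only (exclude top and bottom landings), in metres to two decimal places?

35.80 m

1640 / 760 = 2.158 → round up to 3 ramp runs. That means 2 intermediate landings.
Horizontal run for 1640 mm of rise at 1:20 is 1640 × 20 = 32800 mm.
Intermediate landings: 2 × 1500 = 3000 mm.
Total developed length = 32800 + 3000 = 35800 mm.
= 35.80 m.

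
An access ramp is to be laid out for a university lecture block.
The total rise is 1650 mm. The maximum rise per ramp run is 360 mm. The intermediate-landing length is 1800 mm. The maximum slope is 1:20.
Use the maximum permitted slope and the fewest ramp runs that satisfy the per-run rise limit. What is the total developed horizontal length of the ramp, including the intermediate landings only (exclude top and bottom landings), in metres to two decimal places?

⌈1650/360⌉ = 5 ramp runs. That means 4 intermediate landings.
Horizontal run for 1650 mm of rise at 1:20 is 1650 × 20 = 33000 mm.
Intermediate landings: 4 × 1800 = 7200 mm.
Developed length = 33000 + 7200 = 40200 mm.
= 40.20 m.

40.20 m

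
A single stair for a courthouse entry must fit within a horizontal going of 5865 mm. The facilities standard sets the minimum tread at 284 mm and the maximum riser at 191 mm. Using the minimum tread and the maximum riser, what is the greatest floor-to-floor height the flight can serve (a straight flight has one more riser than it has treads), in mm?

4011 mm

Treads that fit: ⌊5865 / 284⌋ = 20.
Risers = treads + 1 = 21.
Maximum height = 21 × 191 = 4011 mm.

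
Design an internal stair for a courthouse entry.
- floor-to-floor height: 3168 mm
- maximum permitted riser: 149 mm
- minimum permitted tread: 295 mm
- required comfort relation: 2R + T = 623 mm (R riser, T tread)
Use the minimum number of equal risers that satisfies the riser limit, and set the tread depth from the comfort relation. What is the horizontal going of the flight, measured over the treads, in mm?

7035 mm

⌈3168/149⌉ = 22 risers.
R = 3168 ÷ 22 = 144 mm.
From 2R + T = 623: T = 623 − 288 = 335 mm.
Treads = 22 − 1 = 21; going = 21 × 335 = 7035 mm.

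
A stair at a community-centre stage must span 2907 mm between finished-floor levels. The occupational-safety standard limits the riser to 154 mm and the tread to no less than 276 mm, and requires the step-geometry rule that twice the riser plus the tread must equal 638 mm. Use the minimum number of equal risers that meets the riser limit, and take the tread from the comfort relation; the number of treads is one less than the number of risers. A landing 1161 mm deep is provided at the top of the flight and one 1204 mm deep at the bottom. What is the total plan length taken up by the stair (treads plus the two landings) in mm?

8341 mm

⌈2907/154⌉ = 19 risers.
Each riser is 2907/19 = 153 mm (≤ 154 mm).
Tread T = 638 − 2 × 153 = 332 mm (≥ 276 mm).
19 risers give 18 treads; going = 18 × 332 = 5976 mm.
Enclosure = 5976 + 1161 + 1204 = 8341 mm.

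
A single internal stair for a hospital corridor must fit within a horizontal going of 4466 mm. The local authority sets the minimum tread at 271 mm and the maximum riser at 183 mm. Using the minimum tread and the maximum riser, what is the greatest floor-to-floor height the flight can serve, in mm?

3111 mm

4466 / 271 = 16.48, so 16 treads fit.
Risers = treads + 1 = 17.
Maximum height = 17 × 183 = 3111 mm.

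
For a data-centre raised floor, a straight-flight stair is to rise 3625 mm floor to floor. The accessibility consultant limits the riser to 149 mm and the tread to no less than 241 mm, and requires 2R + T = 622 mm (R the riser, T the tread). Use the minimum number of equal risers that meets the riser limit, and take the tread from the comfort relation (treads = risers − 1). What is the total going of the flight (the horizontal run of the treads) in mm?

3625 / 149 = 24.33, so 25 risers are needed.
R = 3625 ÷ 25 = 145 mm.
Tread T = 622 − 2 × 145 = 332 mm (≥ 241 mm).
Going = (25 − 1) × 332 = 7968 mm.

7968 mm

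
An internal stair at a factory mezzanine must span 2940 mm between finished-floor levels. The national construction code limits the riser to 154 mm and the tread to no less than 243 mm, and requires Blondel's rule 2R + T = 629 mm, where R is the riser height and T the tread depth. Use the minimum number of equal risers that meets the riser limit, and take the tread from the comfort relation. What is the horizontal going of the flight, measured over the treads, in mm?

6365 mm

At most 154 each: 2940/154 = 19.09, giving 20 risers.
Riser R = 2940 / 20 = 147 mm, within the 154 mm limit.
Tread T = 629 − 2 × 147 = 335 mm (≥ 243 mm).
20 risers give 19 treads; going = 19 × 335 = 6365 mm.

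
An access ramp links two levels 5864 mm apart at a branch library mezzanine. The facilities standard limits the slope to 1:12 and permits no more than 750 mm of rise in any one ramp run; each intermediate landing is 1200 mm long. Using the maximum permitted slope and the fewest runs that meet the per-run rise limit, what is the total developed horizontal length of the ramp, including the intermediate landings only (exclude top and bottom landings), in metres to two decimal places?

78.77 m

At most 750 each: 5864/750 = 7.82, giving 8 ramp runs. That means 7 intermediate landings.
Ramp run (horizontal) at 1:12: 5864 × 12 = 70368 mm.
Intermediate landings: 7 × 1200 = 8400 mm.
Total developed length = 70368 + 8400 = 78768 mm.
= 78.77 m.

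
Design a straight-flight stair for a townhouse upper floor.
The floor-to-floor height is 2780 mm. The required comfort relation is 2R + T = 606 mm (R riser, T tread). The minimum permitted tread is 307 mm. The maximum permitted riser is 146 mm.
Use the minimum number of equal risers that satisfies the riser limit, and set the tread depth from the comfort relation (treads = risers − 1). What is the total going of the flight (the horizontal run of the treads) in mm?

6232 mm

⌈2780/146⌉ = 20 risers.
Each riser is 2780/20 = 139 mm (≤ 146 mm).
Tread T = 606 − 2 × 139 = 328 mm (≥ 307 mm).
Treads = 20 − 1 = 19; going = 19 × 328 = 6232 mm.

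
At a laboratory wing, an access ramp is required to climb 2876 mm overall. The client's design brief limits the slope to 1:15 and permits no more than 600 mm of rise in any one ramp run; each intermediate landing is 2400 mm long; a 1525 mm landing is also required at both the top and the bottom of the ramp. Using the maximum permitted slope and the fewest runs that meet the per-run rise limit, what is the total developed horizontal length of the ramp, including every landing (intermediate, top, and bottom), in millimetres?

At most 600 each: 2876/600 = 4.79, giving 5 ramp runs. That means 4 intermediate landings.
Ramp run (horizontal) at 1:15: 2876 × 15 = 43140 mm.
4 intermediate landings contribute 4 × 2400 = 9600 mm.
Top and bottom landings: 2 × 1525 = 3050 mm.
Total = 43140 + 9600 + 3050 = 55790 mm.

55790 mm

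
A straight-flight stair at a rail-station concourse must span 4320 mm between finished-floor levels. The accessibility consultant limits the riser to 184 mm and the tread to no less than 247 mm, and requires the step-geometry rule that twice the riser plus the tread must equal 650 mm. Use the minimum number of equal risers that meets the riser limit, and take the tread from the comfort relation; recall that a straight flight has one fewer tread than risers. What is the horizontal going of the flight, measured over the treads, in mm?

At most 184 each: 4320/184 = 23.48, giving 24 risers.
Each riser is 4320/24 = 180 mm (≤ 184 mm).
Tread T = 650 − 2 × 180 = 290 mm (≥ 247 mm).
24 risers give 23 treads; going = 23 × 290 = 6670 mm.

6670 mm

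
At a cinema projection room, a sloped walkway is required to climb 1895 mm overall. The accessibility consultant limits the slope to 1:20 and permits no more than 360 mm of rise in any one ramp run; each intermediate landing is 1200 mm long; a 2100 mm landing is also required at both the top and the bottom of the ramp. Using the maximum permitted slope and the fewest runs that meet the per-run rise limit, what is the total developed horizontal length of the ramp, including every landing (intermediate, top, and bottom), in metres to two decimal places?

1895 / 360 = 5.264 → round up to 6 ramp runs. That means 5 intermediate landings.
Horizontal run for 1895 mm of rise at 1:20 is 1895 × 20 = 37900 mm.
Intermediate landings: 5 × 1200 = 6000 mm.
Top and bottom landings: 2 × 2100 = 4200 mm.
Total = 37900 + 6000 + 4200 = 48100 mm.
= 48.10 m.

48.10 m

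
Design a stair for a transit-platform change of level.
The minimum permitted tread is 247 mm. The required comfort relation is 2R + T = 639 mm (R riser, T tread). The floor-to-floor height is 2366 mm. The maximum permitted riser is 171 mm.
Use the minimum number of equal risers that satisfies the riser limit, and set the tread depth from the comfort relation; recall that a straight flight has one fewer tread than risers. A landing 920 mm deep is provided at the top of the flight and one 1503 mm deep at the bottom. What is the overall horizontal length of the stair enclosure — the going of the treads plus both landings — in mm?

2366 / 171 = 13.84, so 14 risers are needed.
Each riser is 2366/14 = 169 mm (≤ 171 mm).
From 2R + T = 639: T = 639 − 338 = 301 mm.
14 risers give 13 treads; going = 13 × 301 = 3913 mm.
Add landings: 3913 + 920 + 1503 = 6336 mm.

6336 mm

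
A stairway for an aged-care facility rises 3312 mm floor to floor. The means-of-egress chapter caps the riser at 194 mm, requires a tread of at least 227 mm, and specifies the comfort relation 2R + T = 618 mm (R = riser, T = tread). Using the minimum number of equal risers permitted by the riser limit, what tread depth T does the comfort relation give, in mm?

250 mm

At most 194 each: 3312/194 = 17.07, giving 18 risers.
Riser R = 3312 / 18 = 184 mm, within the 194 mm limit.
From 2R + T = 618: T = 618 − 368 = 250 mm.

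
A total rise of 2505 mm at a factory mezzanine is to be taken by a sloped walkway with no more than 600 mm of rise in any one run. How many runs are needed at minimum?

5 runs

2505 / 600 = 4.175 → round up to 5 ramp runs.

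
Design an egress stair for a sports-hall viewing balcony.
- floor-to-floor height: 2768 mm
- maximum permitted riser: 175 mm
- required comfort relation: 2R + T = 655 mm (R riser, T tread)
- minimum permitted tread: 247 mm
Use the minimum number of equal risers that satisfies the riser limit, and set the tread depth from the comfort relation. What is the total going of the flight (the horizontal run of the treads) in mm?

⌈2768/175⌉ = 16 risers.
Each riser is 2768/16 = 173 mm (≤ 175 mm).
T = 655 − 2·173 = 309 mm, which satisfies the 247 mm minimum.
16 risers give 15 treads; going = 15 × 309 = 4635 mm.

4635 mm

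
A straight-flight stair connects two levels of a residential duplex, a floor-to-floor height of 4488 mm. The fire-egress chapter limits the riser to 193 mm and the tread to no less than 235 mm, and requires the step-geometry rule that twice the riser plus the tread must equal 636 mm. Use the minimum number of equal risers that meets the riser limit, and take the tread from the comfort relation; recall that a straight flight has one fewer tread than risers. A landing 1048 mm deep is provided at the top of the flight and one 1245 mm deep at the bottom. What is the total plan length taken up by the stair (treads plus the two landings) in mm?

8319 mm

At most 193 each: 4488/193 = 23.25, giving 24 risers.
Riser R = 4488 / 24 = 187 mm, within the 193 mm limit.
From 2R + T = 636: T = 636 − 374 = 262 mm.
24 risers give 23 treads; going = 23 × 262 = 6026 mm.
Enclosure = 6026 + 1048 + 1245 = 8319 mm.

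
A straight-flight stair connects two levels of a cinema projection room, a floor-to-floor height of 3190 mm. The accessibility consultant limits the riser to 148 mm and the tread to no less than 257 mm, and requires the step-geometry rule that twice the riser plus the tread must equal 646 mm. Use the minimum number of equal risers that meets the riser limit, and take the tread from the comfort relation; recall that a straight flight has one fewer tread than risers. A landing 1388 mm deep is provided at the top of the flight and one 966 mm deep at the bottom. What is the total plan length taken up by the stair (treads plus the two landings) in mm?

9830 mm

⌈3190/148⌉ = 22 risers.
Each riser is 3190/22 = 145 mm (≤ 148 mm).
From 2R + T = 646: T = 646 − 290 = 356 mm.
Going = (22 − 1) × 356 = 7476 mm.
Add landings: 7476 + 1388 + 966 = 9830 mm.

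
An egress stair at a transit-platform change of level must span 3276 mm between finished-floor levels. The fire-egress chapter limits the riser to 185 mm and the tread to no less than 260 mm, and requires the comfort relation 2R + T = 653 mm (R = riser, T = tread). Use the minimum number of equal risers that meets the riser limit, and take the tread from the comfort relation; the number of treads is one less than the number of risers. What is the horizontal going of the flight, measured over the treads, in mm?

4913 mm

⌈3276/185⌉ = 18 risers.
Riser R = 3276 / 18 = 182 mm, within the 185 mm limit.
Tread T = 653 − 2 × 182 = 289 mm (≥ 260 mm).
Treads = 18 − 1 = 17; going = 17 × 289 = 4913 mm.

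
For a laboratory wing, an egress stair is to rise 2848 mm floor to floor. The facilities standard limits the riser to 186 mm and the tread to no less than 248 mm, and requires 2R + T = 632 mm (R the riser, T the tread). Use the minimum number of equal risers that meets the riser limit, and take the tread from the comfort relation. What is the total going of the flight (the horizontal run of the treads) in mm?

4140 mm

⌈2848/186⌉ = 16 risers.
Each riser is 2848/16 = 178 mm (≤ 186 mm).
From 2R + T = 632: T = 632 − 356 = 276 mm.
Going = (16 − 1) × 276 = 4140 mm.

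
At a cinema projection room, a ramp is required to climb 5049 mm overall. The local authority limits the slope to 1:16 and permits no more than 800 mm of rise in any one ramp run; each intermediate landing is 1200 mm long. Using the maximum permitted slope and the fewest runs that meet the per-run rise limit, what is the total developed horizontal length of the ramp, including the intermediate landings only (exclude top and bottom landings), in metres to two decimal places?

87.98 m

At most 800 each: 5049/800 = 6.31, giving 7 ramp runs. That means 6 intermediate landings.
Ramp run (horizontal) at 1:16: 5049 × 16 = 80784 mm.
Intermediate landings: 6 × 1200 = 7200 mm.
Total developed length = 80784 + 7200 = 87984 mm.
= 87.98 m.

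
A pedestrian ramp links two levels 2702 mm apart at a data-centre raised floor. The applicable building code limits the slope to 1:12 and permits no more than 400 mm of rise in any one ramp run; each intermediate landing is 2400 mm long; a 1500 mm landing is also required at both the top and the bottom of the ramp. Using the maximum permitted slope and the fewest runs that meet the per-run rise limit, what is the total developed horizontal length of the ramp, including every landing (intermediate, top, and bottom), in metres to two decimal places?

⌈2702/400⌉ = 7 ramp runs. That means 6 intermediate landings.
Ramp run (horizontal) at 1:12: 2702 × 12 = 32424 mm.
6 intermediate landings contribute 6 × 2400 = 14400 mm.
Top and bottom landings: 2 × 1500 = 3000 mm.
Total = 32424 + 14400 + 3000 = 49824 mm.
= 49.82 m.

49.82 m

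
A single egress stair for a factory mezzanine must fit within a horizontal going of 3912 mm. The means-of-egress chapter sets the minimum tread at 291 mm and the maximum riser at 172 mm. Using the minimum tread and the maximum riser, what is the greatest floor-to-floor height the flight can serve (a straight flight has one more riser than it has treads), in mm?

2408 mm

Treads that fit: ⌊3912 / 291⌋ = 13.
Risers = treads + 1 = 14.
Maximum height = 14 × 172 = 2408 mm.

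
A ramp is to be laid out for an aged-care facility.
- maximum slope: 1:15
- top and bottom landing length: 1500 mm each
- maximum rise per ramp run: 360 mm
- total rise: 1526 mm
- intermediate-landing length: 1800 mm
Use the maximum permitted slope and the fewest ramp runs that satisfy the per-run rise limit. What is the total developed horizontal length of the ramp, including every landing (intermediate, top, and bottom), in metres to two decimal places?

33.09 m

⌈1526/360⌉ = 5 ramp runs. That means 4 intermediate landings.
Horizontal run for 1526 mm of rise at 1:15 is 1526 × 15 = 22890 mm.
Intermediate landings: 4 × 1800 = 7200 mm.
Top and bottom landings: 2 × 1500 = 3000 mm.
Total = 22890 + 7200 + 3000 = 33090 mm.
= 33.09 m.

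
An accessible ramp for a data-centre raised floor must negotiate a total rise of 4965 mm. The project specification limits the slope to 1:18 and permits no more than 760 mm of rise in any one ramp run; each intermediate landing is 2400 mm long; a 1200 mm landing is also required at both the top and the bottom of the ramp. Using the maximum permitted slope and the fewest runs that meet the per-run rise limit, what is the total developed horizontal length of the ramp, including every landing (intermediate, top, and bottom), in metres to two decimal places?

At most 760 each: 4965/760 = 6.53, giving 7 ramp runs. That means 6 intermediate landings.
Ramp run (horizontal) at 1:18: 4965 × 18 = 89370 mm.
Intermediate landings: 6 × 2400 = 14400 mm.
Top and bottom landings: 2 × 1200 = 2400 mm.
Total = 89370 + 14400 + 2400 = 106170 mm.
= 106.17 m.

106.17 m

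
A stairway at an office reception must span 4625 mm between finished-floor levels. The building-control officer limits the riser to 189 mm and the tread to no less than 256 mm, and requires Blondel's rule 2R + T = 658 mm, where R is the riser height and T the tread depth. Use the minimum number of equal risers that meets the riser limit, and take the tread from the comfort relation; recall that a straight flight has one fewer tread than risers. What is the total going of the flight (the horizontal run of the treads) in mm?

6912 mm

4625 / 189 = 24.47, so 25 risers are needed.
R = 4625 ÷ 25 = 185 mm.
Tread T = 658 − 2 × 185 = 288 mm (≥ 256 mm).
25 risers give 24 treads; going = 24 × 288 = 6912 mm.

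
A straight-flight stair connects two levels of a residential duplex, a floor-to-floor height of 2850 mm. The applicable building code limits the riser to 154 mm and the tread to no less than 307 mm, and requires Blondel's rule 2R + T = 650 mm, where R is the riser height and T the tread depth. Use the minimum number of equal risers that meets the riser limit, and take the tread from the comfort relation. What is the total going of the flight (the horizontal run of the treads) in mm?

6300 mm

2850 / 154 = 18.506 → round up to 19 risers.
Riser R = 2850 / 19 = 150 mm, within the 154 mm limit.
Tread T = 650 − 2 × 150 = 350 mm (≥ 307 mm).
Going = (19 − 1) × 350 = 6300 mm.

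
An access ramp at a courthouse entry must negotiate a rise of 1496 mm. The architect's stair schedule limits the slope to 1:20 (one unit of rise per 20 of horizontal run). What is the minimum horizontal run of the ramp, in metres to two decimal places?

29.92 m

At 1:20 the run is 20 × 1496 = 29920 mm.
29920 mm = 29.92 m.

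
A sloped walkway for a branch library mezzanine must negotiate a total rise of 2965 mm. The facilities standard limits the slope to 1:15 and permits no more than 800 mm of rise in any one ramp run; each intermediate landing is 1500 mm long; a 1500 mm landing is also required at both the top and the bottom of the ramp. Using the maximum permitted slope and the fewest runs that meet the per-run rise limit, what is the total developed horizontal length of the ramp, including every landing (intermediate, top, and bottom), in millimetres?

2965 / 800 = 3.706 → round up to 4 ramp runs. That means 3 intermediate landings.
Horizontal run for 2965 mm of rise at 1:15 is 2965 × 15 = 44475 mm.
Intermediate landings: 3 × 1500 = 4500 mm.
Top and bottom landings: 2 × 1500 = 3000 mm.
Total = 44475 + 4500 + 3000 = 51975 mm.

51975 mm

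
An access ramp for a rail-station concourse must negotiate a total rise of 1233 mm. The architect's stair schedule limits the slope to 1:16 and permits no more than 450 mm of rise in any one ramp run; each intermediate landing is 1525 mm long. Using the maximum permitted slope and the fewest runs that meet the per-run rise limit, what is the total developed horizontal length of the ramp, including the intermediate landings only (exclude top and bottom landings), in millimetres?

22778 mm

1233 / 450 = 2.740 → round up to 3 ramp runs. That means 2 intermediate landings.
Ramp run (horizontal) at 1:16: 1233 × 16 = 19728 mm.
2 intermediate landings contribute 2 × 1525 = 3050 mm.
Developed length = 19728 + 3050 = 22778 mm.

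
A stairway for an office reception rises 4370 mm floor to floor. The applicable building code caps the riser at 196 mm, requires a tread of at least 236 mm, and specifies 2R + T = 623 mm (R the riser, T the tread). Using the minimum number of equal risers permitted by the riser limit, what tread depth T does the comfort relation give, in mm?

243 mm

⌈4370/196⌉ = 23 risers.
Each riser is 4370/23 = 190 mm (≤ 196 mm).
From 2R + T = 623: T = 623 − 380 = 243 mm.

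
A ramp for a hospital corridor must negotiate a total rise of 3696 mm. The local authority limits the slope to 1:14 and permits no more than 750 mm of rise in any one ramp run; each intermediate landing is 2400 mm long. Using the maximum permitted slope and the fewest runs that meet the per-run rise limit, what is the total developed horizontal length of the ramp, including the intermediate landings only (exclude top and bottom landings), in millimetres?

3696 / 750 = 4.93, so 5 ramp runs are needed. That means 4 intermediate landings.
Horizontal run for 3696 mm of rise at 1:14 is 3696 × 14 = 51744 mm.
Intermediate landings: 4 × 2400 = 9600 mm.
Developed length = 51744 + 9600 = 61344 mm.

61344 mm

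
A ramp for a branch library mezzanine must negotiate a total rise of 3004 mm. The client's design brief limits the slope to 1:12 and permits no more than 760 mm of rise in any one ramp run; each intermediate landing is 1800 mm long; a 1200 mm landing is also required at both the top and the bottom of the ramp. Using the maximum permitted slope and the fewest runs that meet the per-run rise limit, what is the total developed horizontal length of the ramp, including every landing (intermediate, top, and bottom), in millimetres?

At most 760 each: 3004/760 = 3.95, giving 4 ramp runs. That means 3 intermediate landings.
Horizontal run for 3004 mm of rise at 1:12 is 3004 × 12 = 36048 mm.
Intermediate landings: 3 × 1800 = 5400 mm.
Top and bottom landings: 2 × 1200 = 2400 mm.
Total = 36048 + 5400 + 2400 = 43848 mm.

43848 mm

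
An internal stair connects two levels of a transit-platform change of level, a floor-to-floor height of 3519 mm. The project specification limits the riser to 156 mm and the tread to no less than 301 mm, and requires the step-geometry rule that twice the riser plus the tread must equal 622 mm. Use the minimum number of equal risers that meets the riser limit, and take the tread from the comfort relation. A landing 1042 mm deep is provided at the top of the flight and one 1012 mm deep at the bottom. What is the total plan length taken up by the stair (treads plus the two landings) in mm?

9006 mm

3519 / 156 = 22.56, so 23 risers are needed.
Riser R = 3519 / 23 = 153 mm, within the 156 mm limit.
T = 622 − 2·153 = 316 mm, which satisfies the 301 mm minimum.
Going = (23 − 1) × 316 = 6952 mm.
Add landings: 6952 + 1042 + 1012 = 9006 mm.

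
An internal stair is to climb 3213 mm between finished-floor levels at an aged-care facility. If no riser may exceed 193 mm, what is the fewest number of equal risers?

17 risers

3213 / 193 = 16.65, so 17 risers are needed.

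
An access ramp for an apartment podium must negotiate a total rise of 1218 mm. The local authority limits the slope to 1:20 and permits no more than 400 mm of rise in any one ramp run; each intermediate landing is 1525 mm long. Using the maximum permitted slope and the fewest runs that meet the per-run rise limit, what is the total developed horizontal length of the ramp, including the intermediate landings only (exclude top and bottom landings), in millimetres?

28935 mm

At most 400 each: 1218/400 = 3.04, giving 4 ramp runs. That means 3 intermediate landings.
Horizontal run for 1218 mm of rise at 1:20 is 1218 × 20 = 24360 mm.
3 intermediate landings contribute 3 × 1525 = 4575 mm.
Total developed length = 24360 + 4575 = 28935 mm.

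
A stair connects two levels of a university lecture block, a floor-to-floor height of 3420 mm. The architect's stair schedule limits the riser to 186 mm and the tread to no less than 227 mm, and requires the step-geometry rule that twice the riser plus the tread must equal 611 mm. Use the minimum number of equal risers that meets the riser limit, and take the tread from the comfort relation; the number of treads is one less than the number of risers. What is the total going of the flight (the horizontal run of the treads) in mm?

4518 mm

⌈3420/186⌉ = 19 risers.
R = 3420 ÷ 19 = 180 mm.
T = 611 − 2·180 = 251 mm, which satisfies the 227 mm minimum.
Treads = 19 − 1 = 18; going = 18 × 251 = 4518 mm.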